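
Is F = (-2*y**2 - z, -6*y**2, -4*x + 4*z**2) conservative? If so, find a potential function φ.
No, ∇×F = (0, 3, 4*y) ≠ 0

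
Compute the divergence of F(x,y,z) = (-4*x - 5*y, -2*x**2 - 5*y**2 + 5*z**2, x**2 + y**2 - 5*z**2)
-10*y - 10*z - 4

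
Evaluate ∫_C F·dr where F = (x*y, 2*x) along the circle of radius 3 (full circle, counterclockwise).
18*pi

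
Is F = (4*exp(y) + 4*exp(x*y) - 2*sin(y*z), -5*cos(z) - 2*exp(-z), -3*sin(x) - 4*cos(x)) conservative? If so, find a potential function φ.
No, ∇×F = (-5*sin(z) - 2*exp(-z), -2*y*cos(y*z) - 4*sin(x) + 3*cos(x), -4*x*exp(x*y) + 2*z*cos(y*z) - 4*exp(y)) ≠ 0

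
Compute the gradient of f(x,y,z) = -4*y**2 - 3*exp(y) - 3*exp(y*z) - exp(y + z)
(0, -8*y - 3*z*exp(y*z) - 3*exp(y) - exp(y + z), -3*y*exp(y*z) - exp(y + z))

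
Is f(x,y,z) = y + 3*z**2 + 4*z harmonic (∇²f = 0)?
No, ∇²f = 6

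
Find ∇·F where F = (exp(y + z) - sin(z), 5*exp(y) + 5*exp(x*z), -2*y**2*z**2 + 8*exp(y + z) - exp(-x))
-4*y**2*z + 5*exp(y) + 8*exp(y + z)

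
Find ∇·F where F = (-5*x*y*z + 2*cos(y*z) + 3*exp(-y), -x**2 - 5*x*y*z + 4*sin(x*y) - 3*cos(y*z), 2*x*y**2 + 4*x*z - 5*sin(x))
-5*x*z + 4*x*cos(x*y) + 4*x - 5*y*z + 3*z*sin(y*z)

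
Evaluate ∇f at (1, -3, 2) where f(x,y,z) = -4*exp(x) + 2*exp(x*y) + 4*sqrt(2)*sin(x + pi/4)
(-4*E + 4*sqrt(2)*cos(pi/4 + 1) - 6*exp(-3), 2*exp(-3), 0)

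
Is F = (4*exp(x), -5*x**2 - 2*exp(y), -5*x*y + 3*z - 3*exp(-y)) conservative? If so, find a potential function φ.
No, ∇×F = (-5*x + 3*exp(-y), 5*y, -10*x) ≠ 0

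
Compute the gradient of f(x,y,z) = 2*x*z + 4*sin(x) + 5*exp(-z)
(2*z + 4*cos(x), 0, 2*x - 5*exp(-z))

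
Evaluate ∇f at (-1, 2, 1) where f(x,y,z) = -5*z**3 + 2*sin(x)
(2*cos(1), 0, -15)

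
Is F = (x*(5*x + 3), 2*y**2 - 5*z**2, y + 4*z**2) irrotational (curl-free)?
No, ∇×F = (10*z + 1, 0, 0)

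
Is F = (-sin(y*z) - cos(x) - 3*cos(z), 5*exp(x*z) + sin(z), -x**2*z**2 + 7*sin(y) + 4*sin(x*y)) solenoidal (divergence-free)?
No, ∇·F = -2*x**2*z + sin(x)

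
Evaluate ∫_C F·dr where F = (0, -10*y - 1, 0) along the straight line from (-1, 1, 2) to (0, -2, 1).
-12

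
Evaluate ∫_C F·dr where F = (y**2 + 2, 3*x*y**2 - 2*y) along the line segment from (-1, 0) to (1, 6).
100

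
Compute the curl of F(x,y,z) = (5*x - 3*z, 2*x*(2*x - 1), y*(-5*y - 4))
(-10*y - 4, -3, 8*x - 2)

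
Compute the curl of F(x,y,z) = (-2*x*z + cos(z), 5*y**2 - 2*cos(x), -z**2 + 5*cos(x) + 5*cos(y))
(-5*sin(y), -2*x + 5*sin(x) - sin(z), 2*sin(x))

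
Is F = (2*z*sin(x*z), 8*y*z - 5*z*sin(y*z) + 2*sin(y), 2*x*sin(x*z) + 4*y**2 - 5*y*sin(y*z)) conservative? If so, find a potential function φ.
Yes, F is conservative. φ = 4*y**2*z - 2*cos(y) - 2*cos(x*z) + 5*cos(y*z)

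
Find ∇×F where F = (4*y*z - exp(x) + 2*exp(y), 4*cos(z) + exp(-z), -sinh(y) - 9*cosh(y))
(4*sin(z) - 9*sinh(y) - cosh(y) + exp(-z), 4*y, -4*z - 2*exp(y))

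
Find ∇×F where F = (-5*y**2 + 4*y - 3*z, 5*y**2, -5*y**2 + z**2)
(-10*y, -3, 10*y - 4)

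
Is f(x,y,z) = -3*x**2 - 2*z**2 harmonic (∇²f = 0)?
No, ∇²f = -10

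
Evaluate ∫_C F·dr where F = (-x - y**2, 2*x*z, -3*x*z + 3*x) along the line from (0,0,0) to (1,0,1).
0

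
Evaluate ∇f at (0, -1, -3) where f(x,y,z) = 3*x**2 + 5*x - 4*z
(5, 0, -4)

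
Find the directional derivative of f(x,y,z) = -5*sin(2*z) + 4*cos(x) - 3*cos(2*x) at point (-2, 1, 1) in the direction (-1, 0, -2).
2*sqrt(5)*(10*cos(2) + 3*sin(4) - 2*sin(2))/5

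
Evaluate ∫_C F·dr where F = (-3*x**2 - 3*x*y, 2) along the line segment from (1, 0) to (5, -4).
-44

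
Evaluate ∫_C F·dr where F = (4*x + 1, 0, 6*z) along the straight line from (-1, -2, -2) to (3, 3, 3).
35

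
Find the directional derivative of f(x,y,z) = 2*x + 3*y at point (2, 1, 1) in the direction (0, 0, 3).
0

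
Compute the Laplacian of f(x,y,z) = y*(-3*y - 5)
-6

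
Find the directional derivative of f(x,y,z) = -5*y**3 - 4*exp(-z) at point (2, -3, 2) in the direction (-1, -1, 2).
sqrt(6)*(8 + 135*exp(2))*exp(-2)/6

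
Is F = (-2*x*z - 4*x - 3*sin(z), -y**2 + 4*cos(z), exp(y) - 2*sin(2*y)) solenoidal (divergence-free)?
No, ∇·F = -2*y - 2*z - 4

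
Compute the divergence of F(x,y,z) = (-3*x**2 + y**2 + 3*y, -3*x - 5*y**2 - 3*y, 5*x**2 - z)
-6*x - 10*y - 4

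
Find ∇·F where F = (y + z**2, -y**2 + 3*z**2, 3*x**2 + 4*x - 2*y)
-2*y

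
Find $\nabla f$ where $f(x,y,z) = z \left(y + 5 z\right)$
(0, z, y + 10*z)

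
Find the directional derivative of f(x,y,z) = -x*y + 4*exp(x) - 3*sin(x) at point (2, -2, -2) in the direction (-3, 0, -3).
sqrt(2)*(-4*exp(2) - 2 + 3*cos(2))/2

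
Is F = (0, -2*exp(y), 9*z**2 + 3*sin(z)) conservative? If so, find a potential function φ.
Yes, F is conservative. φ = 3*z**3 - 2*exp(y) - 3*cos(z)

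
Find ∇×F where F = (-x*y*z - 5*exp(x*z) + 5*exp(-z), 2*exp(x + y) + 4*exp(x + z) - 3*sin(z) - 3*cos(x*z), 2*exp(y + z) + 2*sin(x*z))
(-3*x*sin(x*z) - 4*exp(x + z) + 2*exp(y + z) + 3*cos(z), -x*y - 5*x*exp(x*z) - 2*z*cos(x*z) - 5*exp(-z), x*z + 3*z*sin(x*z) + 2*exp(x + y) + 4*exp(x + z))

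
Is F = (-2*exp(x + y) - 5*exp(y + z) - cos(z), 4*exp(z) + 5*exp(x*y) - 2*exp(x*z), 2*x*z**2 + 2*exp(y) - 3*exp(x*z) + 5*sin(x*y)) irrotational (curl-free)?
No, ∇×F = (2*x*exp(x*z) + 5*x*cos(x*y) + 2*exp(y) - 4*exp(z), -5*y*cos(x*y) - 2*z**2 + 3*z*exp(x*z) - 5*exp(y + z) + sin(z), 5*y*exp(x*y) - 2*z*exp(x*z) + 2*exp(x + y) + 5*exp(y + z))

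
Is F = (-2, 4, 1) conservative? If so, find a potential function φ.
Yes, F is conservative. φ = -2*x + 4*y + z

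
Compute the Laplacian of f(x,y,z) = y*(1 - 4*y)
-8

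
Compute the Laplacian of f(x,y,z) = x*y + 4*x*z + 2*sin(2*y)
-8*sin(2*y)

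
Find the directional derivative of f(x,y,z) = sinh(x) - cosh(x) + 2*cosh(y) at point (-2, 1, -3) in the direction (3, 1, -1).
sqrt(11)*(2*sinh(1) + 3*exp(2))/11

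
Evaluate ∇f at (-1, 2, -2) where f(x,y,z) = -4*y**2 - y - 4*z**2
(0, -17, 16)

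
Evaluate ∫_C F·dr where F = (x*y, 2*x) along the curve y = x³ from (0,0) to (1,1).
17/10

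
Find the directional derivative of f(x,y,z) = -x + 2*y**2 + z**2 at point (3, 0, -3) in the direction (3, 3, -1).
3*sqrt(19)/19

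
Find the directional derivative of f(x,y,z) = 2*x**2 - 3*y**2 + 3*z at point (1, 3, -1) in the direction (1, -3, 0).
29*sqrt(10)/5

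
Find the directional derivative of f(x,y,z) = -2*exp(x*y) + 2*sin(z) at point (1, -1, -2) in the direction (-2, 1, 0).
-6*sqrt(5)*exp(-1)/5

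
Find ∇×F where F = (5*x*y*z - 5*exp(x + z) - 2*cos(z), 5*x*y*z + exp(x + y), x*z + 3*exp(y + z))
(-5*x*y + 3*exp(y + z), 5*x*y - z - 5*exp(x + z) + 2*sin(z), -5*x*z + 5*y*z + exp(x + y))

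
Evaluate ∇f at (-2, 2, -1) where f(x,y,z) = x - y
(1, -1, 0)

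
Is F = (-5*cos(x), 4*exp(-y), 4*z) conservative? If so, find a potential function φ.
Yes, F is conservative. φ = 2*z**2 - 5*sin(x) - 4*exp(-y)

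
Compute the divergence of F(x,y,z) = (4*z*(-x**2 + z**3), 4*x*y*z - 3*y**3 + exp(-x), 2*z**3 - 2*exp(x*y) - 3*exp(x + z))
-4*x*z - 9*y**2 + 6*z**2 - 3*exp(x + z)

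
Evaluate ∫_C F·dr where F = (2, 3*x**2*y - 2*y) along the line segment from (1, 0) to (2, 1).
21/4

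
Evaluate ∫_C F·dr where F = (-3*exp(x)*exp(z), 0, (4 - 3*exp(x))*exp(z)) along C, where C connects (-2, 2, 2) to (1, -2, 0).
-4*exp(2) - 3*E + 7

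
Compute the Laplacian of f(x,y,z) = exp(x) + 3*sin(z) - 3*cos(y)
exp(x) - 3*sin(z) + 3*cos(y)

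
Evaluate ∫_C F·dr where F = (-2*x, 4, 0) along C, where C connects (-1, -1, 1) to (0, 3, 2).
17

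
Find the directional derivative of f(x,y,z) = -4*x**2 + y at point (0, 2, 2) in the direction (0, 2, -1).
2*sqrt(5)/5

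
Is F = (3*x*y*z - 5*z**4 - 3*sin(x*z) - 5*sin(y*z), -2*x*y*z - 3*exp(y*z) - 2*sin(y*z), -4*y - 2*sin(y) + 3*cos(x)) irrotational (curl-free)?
No, ∇×F = (2*x*y + 3*y*exp(y*z) + 2*y*cos(y*z) - 2*cos(y) - 4, 3*x*y - 3*x*cos(x*z) - 5*y*cos(y*z) - 20*z**3 + 3*sin(x), z*(-3*x - 2*y + 5*cos(y*z)))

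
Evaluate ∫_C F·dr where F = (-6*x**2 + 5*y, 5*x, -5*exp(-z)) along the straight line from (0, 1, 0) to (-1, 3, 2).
-18 + 5*exp(-2)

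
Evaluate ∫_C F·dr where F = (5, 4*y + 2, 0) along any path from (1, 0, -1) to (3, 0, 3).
10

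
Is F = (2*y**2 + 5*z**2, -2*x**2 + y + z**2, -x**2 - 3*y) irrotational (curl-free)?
No, ∇×F = (-2*z - 3, 2*x + 10*z, -4*x - 4*y)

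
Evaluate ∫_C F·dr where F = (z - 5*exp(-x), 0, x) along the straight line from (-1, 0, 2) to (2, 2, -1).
5*(1 - exp(3))*exp(-2)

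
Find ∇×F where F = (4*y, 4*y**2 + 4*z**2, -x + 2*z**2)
(-8*z, 1, -4)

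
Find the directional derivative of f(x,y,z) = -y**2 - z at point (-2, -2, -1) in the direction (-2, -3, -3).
-9*sqrt(22)/22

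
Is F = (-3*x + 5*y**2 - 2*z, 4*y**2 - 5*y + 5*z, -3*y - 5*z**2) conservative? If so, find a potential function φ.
No, ∇×F = (-8, -2, -10*y) ≠ 0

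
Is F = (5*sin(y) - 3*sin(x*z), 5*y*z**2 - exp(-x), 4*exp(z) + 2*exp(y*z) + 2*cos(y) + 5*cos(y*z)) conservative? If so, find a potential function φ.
No, ∇×F = (-10*y*z + 2*z*exp(y*z) - 5*z*sin(y*z) - 2*sin(y), -3*x*cos(x*z), -5*cos(y) + exp(-x)) ≠ 0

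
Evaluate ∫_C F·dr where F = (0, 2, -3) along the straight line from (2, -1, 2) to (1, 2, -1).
15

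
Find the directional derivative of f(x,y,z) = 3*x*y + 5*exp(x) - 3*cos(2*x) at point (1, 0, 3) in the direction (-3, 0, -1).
-3*sqrt(10)*(6*sin(2) + 5*E)/10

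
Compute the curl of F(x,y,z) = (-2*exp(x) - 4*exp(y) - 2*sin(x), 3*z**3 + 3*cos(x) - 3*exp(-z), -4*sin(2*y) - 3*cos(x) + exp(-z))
(-9*z**2 - 8*cos(2*y) - 3*exp(-z), -3*sin(x), 4*exp(y) - 3*sin(x))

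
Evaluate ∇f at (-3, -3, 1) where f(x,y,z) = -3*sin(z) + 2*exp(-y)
(0, -2*exp(3), -3*cos(1))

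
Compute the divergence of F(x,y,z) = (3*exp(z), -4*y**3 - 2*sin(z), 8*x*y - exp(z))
-12*y**2 - exp(z)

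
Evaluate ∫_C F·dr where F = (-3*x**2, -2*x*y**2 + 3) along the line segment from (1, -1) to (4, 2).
-147/2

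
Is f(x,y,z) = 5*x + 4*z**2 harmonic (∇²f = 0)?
No, ∇²f = 8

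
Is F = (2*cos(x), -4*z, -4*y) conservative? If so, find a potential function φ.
Yes, F is conservative. φ = -4*y*z + 2*sin(x)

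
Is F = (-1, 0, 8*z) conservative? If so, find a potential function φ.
Yes, F is conservative. φ = -x + 4*z**2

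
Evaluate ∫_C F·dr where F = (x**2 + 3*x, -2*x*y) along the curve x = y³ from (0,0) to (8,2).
3808/15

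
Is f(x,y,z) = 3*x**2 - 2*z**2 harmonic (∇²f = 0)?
No, ∇²f = 2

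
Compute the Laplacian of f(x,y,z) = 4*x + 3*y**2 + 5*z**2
16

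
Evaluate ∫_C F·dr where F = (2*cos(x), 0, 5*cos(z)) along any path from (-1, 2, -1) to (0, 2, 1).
12*sin(1)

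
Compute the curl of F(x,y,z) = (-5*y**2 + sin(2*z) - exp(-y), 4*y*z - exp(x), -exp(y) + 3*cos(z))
(-4*y - exp(y), 2*cos(2*z), 10*y - exp(x) - exp(-y))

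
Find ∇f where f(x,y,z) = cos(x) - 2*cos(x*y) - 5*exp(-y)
(2*y*sin(x*y) - sin(x), 2*x*sin(x*y) + 5*exp(-y), 0)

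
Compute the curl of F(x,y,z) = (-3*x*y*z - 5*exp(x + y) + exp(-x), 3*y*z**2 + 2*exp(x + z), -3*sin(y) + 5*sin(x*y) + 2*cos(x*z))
(5*x*cos(x*y) - 6*y*z - 2*exp(x + z) - 3*cos(y), -3*x*y - 5*y*cos(x*y) + 2*z*sin(x*z), 3*x*z + 5*exp(x + y) + 2*exp(x + z))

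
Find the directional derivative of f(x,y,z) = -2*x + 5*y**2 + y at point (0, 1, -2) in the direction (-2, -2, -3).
-18*sqrt(17)/17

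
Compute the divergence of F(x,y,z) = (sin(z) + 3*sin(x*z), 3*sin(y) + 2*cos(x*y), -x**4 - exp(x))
-2*x*sin(x*y) + 3*z*cos(x*z) + 3*cos(y)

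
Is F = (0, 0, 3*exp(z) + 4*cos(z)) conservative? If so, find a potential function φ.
Yes, F is conservative. φ = 3*exp(z) + 4*sin(z)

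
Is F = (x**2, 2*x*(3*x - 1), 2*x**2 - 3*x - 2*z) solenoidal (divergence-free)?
No, ∇·F = 2*x - 2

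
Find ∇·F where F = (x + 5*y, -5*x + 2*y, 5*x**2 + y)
3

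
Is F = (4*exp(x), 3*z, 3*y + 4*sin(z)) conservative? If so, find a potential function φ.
Yes, F is conservative. φ = 3*y*z + 4*exp(x) - 4*cos(z)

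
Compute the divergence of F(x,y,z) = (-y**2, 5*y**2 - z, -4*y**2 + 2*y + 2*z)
10*y + 2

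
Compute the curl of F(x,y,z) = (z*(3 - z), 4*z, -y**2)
(-2*y - 4, 3 - 2*z, 0)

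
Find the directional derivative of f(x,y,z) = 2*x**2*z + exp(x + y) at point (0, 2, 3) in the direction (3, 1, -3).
4*sqrt(19)*exp(2)/19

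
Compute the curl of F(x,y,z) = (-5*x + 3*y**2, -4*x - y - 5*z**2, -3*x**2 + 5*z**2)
(10*z, 6*x, -6*y - 4)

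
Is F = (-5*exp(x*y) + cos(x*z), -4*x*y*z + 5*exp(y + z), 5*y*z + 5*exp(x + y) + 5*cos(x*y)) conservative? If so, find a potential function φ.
No, ∇×F = (4*x*y - 5*x*sin(x*y) + 5*z + 5*exp(x + y) - 5*exp(y + z), -x*sin(x*z) + 5*y*sin(x*y) - 5*exp(x + y), 5*x*exp(x*y) - 4*y*z) ≠ 0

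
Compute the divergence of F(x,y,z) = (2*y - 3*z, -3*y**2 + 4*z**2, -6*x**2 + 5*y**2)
-6*y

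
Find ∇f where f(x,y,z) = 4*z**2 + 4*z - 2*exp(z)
(0, 0, 8*z - 2*exp(z) + 4)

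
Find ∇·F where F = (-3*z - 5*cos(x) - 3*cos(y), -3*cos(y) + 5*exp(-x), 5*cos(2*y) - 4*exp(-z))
5*sin(x) + 3*sin(y) + 4*exp(-z)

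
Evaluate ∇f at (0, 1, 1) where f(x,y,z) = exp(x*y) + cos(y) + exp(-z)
(1, -sin(1), -exp(-1))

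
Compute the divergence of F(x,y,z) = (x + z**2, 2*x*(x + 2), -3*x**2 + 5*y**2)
1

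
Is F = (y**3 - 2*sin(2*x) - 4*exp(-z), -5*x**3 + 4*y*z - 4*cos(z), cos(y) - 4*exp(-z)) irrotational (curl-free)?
No, ∇×F = (-4*y - sin(y) - 4*sin(z), 4*exp(-z), -15*x**2 - 3*y**2)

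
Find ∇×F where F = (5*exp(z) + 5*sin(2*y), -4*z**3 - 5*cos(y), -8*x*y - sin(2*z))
(-8*x + 12*z**2, 8*y + 5*exp(z), -10*cos(2*y))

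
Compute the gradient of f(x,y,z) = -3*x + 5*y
(-3, 5, 0)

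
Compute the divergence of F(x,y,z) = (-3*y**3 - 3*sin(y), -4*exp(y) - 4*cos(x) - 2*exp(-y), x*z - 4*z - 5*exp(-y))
x - 4*exp(y) - 4 + 2*exp(-y)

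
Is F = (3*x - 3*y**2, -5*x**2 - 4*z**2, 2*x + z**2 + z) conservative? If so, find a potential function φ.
No, ∇×F = (8*z, -2, -10*x + 6*y) ≠ 0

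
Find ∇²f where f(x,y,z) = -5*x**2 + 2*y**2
-6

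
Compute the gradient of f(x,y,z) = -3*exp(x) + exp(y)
(-3*exp(x), exp(y), 0)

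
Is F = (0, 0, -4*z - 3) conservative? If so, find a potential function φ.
Yes, F is conservative. φ = z*(-2*z - 3)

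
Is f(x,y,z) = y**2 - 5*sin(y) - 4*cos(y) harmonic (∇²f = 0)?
No, ∇²f = 5*sin(y) + 4*cos(y) + 2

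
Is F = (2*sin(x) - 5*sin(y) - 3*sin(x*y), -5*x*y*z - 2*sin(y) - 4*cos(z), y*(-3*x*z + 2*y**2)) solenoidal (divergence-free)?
No, ∇·F = -3*x*y - 5*x*z - 3*y*cos(x*y) + 2*cos(x) - 2*cos(y)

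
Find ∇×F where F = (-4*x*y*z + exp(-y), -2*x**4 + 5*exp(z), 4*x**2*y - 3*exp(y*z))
(4*x**2 - 3*z*exp(y*z) - 5*exp(z), -12*x*y, -8*x**3 + 4*x*z + exp(-y))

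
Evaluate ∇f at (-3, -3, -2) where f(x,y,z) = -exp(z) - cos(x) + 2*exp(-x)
(-2*exp(3) - sin(3), 0, -exp(-2))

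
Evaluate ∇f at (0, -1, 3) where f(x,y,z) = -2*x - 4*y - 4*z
(-2, -4, -4)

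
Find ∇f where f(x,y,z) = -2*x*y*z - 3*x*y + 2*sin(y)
(y*(-2*z - 3), -2*x*z - 3*x + 2*cos(y), -2*x*y)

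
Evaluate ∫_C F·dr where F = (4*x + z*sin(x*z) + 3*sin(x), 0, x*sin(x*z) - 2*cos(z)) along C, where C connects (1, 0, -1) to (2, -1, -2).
-2*sin(1) - cos(4) - 3*cos(2) + 2*sin(2) + 4*cos(1) + 6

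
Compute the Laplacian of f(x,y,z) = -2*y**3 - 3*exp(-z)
-12*y - 3*exp(-z)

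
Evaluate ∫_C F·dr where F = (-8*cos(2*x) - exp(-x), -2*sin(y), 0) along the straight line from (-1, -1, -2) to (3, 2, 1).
-4*sin(2) - E - 2*cos(1) + 2*cos(2) + exp(-3) - 4*sin(6)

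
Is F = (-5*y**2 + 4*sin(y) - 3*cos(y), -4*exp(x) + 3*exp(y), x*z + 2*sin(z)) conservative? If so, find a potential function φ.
No, ∇×F = (0, -z, 10*y - 4*exp(x) - 3*sin(y) - 4*cos(y)) ≠ 0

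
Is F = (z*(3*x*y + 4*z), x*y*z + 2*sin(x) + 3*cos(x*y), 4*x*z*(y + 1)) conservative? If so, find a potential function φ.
No, ∇×F = (x*(-y + 4*z), 3*x*y - 4*y*z + 4*z, -3*x*z + y*z - 3*y*sin(x*y) + 2*cos(x)) ≠ 0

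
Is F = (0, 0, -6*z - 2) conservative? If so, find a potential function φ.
Yes, F is conservative. φ = z*(-3*z - 2)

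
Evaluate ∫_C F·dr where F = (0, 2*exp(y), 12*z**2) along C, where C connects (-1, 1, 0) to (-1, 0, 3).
110 - 2*E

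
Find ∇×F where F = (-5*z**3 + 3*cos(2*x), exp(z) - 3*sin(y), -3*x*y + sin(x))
(-3*x - exp(z), 3*y - 15*z**2 - cos(x), 0)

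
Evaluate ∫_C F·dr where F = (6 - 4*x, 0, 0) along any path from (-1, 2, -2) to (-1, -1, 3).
0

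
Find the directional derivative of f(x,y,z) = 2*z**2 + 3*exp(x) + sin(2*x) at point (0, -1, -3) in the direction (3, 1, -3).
51*sqrt(19)/19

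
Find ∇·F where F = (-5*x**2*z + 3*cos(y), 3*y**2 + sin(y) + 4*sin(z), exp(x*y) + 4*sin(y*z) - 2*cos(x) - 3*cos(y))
-10*x*z + 4*y*cos(y*z) + 6*y + cos(y)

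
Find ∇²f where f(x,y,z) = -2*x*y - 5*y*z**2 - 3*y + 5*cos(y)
-10*y - 5*cos(y)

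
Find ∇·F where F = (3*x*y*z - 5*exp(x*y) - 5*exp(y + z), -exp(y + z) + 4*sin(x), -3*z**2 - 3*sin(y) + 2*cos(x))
3*y*z - 5*y*exp(x*y) - 6*z - exp(y + z)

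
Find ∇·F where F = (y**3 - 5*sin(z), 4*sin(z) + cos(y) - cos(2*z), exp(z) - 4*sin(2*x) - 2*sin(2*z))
exp(z) - sin(y) - 4*cos(2*z)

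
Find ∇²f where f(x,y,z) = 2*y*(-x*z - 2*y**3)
-48*y**2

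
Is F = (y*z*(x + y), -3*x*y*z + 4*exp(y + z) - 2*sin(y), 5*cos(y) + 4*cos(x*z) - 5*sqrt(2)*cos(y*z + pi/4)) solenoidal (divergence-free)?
No, ∇·F = -3*x*z - 4*x*sin(x*z) + y*z + 5*sqrt(2)*y*sin(y*z + pi/4) + 4*exp(y + z) - 2*cos(y)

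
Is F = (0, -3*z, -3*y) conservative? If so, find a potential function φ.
Yes, F is conservative. φ = -3*y*z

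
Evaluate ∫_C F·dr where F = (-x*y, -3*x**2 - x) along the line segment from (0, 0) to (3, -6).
81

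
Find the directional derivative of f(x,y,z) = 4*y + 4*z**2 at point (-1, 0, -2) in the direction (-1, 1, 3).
-4*sqrt(11)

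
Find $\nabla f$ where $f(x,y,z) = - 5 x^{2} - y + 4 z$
(-10*x, -1, 4)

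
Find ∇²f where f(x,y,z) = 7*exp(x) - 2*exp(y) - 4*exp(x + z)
7*exp(x) - 2*exp(y) - 8*exp(x + z)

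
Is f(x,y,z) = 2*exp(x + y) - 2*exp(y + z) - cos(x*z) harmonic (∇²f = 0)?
No, ∇²f = x**2*cos(x*z) + z**2*cos(x*z) + 4*exp(x + y) - 4*exp(y + z)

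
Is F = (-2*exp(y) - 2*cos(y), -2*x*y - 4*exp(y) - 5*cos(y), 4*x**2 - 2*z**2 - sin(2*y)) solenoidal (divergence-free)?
No, ∇·F = -2*x - 4*z - 4*exp(y) + 5*sin(y)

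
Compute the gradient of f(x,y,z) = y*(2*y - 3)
(0, 4*y - 3, 0)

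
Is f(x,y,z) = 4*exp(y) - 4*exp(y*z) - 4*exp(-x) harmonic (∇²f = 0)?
No, ∇²f = 4*((-y**2*exp(y*z) - z**2*exp(y*z) + exp(y))*exp(x) - 1)*exp(-x)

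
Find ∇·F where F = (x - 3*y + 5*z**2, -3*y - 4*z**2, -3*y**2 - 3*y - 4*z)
-6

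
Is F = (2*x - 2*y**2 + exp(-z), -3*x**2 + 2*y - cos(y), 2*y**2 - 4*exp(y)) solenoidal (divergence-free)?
No, ∇·F = sin(y) + 4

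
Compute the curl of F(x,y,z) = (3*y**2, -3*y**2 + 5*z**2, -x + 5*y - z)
(5 - 10*z, 1, -6*y)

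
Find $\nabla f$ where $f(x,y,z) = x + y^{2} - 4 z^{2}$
(1, 2*y, -8*z)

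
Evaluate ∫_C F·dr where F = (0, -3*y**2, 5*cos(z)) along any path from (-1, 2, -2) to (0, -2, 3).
5*sin(3) + 5*sin(2) + 16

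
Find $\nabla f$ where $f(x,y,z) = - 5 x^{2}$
(-10*x, 0, 0)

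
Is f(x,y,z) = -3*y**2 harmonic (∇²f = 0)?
No, ∇²f = -6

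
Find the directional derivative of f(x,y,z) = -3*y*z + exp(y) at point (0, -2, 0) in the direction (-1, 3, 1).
3*sqrt(11)*(1 + 2*exp(2))*exp(-2)/11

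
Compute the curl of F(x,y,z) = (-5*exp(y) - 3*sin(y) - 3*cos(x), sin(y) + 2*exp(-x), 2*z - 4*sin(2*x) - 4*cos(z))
(0, 8*cos(2*x), 5*exp(y) + 3*cos(y) - 2*exp(-x))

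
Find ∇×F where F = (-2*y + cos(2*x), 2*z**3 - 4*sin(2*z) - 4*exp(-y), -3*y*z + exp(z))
(-6*z**2 - 3*z + 8*cos(2*z), 0, 2)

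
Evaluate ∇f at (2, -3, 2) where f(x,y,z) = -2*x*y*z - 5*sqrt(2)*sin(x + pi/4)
(-5*sqrt(2)*cos(pi/4 + 2) + 12, -8, 12)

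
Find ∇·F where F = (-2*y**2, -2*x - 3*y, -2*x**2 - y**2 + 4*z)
1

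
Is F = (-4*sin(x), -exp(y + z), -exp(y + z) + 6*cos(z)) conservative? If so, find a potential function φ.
Yes, F is conservative. φ = -exp(y + z) + 6*sin(z) + 4*cos(x)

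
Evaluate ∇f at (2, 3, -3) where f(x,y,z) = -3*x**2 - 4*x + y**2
(-16, 6, 0)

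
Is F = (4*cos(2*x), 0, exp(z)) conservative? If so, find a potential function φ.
Yes, F is conservative. φ = exp(z) + 2*sin(2*x)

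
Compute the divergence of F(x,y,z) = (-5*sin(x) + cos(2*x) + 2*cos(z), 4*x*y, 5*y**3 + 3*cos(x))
4*x - 2*sin(2*x) - 5*cos(x)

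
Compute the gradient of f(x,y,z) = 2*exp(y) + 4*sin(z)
(0, 2*exp(y), 4*cos(z))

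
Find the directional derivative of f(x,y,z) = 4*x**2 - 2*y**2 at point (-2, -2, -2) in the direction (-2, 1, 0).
8*sqrt(5)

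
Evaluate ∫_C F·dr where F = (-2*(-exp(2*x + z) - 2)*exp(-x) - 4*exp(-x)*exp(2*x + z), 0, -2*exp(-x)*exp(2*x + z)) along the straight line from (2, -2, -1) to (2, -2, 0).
2*E*(1 - E)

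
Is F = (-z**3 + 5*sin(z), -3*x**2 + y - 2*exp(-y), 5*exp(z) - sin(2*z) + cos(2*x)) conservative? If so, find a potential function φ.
No, ∇×F = (0, -3*z**2 + 2*sin(2*x) + 5*cos(z), -6*x) ≠ 0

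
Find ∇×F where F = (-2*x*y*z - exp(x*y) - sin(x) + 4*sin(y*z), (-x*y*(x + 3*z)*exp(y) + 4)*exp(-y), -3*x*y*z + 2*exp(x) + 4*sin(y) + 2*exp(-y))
(3*x*y - 3*x*z + 4*cos(y) - 2*exp(-y), -2*x*y + 3*y*z + 4*y*cos(y*z) - 2*exp(x), -2*x*y + 2*x*z + x*exp(x*y) - 3*y*z - 4*z*cos(y*z))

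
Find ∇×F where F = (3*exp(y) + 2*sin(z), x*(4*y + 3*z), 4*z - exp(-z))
(-3*x, 2*cos(z), 4*y + 3*z - 3*exp(y))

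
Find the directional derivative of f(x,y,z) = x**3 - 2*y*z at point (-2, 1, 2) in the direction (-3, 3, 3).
-6*sqrt(3)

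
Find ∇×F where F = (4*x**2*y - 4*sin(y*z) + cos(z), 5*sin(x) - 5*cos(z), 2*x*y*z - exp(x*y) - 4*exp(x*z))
(2*x*z - x*exp(x*y) - 5*sin(z), -2*y*z + y*exp(x*y) - 4*y*cos(y*z) + 4*z*exp(x*z) - sin(z), -4*x**2 + 4*z*cos(y*z) + 5*cos(x))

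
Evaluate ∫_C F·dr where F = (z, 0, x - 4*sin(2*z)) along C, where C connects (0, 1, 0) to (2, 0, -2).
-6 + 2*cos(4)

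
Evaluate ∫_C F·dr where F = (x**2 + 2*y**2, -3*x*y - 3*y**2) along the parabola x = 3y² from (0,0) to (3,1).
35/4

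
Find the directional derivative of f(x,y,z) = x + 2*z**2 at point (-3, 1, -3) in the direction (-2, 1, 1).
-7*sqrt(6)/3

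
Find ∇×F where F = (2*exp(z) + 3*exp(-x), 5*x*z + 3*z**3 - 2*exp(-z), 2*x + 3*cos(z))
(-5*x - 9*z**2 - 2*exp(-z), 2*exp(z) - 2, 5*z)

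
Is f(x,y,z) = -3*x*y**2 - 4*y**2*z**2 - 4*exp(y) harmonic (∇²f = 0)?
No, ∇²f = -6*x - 8*y**2 - 8*z**2 - 4*exp(y)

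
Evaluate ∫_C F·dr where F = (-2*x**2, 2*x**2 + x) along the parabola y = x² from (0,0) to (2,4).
16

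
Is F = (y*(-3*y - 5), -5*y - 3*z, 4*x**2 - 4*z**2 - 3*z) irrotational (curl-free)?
No, ∇×F = (3, -8*x, 6*y + 5)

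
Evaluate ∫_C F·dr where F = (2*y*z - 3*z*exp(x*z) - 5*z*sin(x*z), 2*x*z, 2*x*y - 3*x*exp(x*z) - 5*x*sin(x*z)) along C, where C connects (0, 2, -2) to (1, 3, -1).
-8 - 3*exp(-1) + 5*cos(1)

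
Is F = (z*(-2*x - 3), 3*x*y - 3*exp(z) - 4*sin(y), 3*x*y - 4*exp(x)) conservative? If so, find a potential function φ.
No, ∇×F = (3*x + 3*exp(z), -2*x - 3*y + 4*exp(x) - 3, 3*y) ≠ 0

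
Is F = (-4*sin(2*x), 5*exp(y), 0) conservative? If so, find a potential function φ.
Yes, F is conservative. φ = 5*exp(y) + 2*cos(2*x)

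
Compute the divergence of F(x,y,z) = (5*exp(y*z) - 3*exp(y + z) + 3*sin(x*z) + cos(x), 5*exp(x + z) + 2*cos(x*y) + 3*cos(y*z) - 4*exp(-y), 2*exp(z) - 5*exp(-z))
-2*x*sin(x*y) - 3*z*sin(y*z) + 3*z*cos(x*z) + 2*exp(z) - sin(x) + 5*exp(-z) + 4*exp(-y)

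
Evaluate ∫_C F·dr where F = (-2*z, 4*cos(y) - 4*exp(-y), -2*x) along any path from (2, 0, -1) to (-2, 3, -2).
-16 + 4*exp(-3) + 4*sin(3)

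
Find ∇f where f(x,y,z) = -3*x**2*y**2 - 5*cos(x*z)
(-6*x*y**2 + 5*z*sin(x*z), -6*x**2*y, 5*x*sin(x*z))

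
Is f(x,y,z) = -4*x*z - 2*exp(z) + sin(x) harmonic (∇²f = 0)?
No, ∇²f = -2*exp(z) - sin(x)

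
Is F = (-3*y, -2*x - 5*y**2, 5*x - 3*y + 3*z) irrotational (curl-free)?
No, ∇×F = (-3, -5, 1)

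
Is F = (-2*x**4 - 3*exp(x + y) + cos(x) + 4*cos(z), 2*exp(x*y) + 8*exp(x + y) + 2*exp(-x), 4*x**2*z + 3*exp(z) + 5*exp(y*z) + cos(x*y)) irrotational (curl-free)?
No, ∇×F = (-x*sin(x*y) + 5*z*exp(y*z), -8*x*z + y*sin(x*y) - 4*sin(z), 2*y*exp(x*y) + 11*exp(x + y) - 2*exp(-x))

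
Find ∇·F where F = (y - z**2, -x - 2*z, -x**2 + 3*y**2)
0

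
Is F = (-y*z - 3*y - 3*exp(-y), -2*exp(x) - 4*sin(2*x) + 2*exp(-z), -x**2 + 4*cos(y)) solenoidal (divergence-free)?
Yes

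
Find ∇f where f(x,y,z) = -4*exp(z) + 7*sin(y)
(0, 7*cos(y), -4*exp(z))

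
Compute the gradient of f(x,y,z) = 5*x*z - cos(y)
(5*z, sin(y), 5*x)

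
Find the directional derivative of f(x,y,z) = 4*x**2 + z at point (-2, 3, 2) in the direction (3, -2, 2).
-46*sqrt(17)/17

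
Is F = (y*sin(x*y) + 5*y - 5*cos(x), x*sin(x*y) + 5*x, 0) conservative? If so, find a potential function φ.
Yes, F is conservative. φ = 5*x*y - 5*sin(x) - cos(x*y)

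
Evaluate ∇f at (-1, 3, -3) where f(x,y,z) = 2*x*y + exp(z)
(6, -2, exp(-3))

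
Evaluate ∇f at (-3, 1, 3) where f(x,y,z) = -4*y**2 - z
(0, -8, -1)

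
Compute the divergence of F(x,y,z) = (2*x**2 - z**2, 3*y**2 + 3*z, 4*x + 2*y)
4*x + 6*y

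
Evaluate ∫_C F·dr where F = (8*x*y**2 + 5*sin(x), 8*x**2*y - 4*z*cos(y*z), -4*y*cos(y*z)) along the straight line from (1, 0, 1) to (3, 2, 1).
-4*sin(2) + 5*cos(1) - 5*cos(3) + 144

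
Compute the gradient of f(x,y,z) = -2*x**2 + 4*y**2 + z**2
(-4*x, 8*y, 2*z)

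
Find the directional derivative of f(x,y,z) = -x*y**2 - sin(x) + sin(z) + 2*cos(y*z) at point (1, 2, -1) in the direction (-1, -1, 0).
sqrt(2)*(cos(1)/2 + sin(2) + 4)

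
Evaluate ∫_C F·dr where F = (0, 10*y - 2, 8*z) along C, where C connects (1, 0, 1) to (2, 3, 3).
71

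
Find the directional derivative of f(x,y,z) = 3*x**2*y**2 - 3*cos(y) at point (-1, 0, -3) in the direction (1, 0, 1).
0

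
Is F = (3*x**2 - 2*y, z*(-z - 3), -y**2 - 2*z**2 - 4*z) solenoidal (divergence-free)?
No, ∇·F = 6*x - 4*z - 4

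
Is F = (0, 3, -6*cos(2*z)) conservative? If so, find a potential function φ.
Yes, F is conservative. φ = 3*y - 3*sin(2*z)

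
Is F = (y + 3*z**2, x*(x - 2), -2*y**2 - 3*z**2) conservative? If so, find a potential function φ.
No, ∇×F = (-4*y, 6*z, 2*x - 3) ≠ 0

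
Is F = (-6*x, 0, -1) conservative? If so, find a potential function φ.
Yes, F is conservative. φ = -3*x**2 - z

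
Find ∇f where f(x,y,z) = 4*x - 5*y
(4, -5, 0)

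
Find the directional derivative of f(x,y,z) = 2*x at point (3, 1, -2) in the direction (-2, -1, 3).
-2*sqrt(14)/7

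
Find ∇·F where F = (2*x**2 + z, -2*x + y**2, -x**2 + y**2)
4*x + 2*y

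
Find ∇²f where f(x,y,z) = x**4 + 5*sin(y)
12*x**2 - 5*sin(y)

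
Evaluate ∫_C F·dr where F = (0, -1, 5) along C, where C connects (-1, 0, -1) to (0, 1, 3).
19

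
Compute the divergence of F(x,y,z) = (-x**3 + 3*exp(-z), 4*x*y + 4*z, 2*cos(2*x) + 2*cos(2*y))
x*(4 - 3*x)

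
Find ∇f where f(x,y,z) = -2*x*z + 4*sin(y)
(-2*z, 4*cos(y), -2*x)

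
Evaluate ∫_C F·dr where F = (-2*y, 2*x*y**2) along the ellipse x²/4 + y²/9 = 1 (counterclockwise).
39*pi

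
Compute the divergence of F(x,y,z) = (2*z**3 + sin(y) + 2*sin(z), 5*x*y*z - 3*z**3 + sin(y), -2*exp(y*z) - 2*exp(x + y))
5*x*z - 2*y*exp(y*z) + cos(y)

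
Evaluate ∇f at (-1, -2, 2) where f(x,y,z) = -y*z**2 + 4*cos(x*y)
(8*sin(2), -4 + 4*sin(2), 8)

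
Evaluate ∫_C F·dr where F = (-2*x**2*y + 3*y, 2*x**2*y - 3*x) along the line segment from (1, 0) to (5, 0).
0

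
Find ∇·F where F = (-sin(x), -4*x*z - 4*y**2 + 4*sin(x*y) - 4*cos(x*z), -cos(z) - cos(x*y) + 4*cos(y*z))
4*x*cos(x*y) - 4*y*sin(y*z) - 8*y + sin(z) - cos(x)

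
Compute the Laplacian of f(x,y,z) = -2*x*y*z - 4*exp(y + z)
-8*exp(y + z)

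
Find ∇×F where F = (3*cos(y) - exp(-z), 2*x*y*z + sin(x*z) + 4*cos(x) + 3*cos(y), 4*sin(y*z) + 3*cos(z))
(-2*x*y - x*cos(x*z) + 4*z*cos(y*z), exp(-z), 2*y*z + z*cos(x*z) - 4*sin(x) + 3*sin(y))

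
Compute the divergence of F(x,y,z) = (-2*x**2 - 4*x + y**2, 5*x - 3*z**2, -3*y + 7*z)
3 - 4*x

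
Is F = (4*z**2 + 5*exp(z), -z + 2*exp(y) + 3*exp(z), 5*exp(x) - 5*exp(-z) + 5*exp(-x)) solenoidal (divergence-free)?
No, ∇·F = 2*exp(y) + 5*exp(-z)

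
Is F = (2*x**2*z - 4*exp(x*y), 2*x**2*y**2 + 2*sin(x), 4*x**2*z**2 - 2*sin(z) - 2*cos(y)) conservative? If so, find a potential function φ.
No, ∇×F = (2*sin(y), 2*x*(x - 4*z**2), 4*x*y**2 + 4*x*exp(x*y) + 2*cos(x)) ≠ 0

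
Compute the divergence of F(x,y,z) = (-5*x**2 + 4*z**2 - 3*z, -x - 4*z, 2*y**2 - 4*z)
-10*x - 4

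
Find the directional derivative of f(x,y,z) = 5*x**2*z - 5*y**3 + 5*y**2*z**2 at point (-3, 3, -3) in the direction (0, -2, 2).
-180*sqrt(2)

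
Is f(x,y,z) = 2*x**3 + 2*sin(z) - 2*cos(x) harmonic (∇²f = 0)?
No, ∇²f = 12*x - 2*sin(z) + 2*cos(x)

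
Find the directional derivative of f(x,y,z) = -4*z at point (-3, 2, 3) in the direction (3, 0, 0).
0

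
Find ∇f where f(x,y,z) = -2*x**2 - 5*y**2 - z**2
(-4*x, -10*y, -2*z)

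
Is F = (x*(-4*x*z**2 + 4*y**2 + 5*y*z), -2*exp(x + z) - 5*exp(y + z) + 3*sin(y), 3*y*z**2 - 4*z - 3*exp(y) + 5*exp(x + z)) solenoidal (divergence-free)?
No, ∇·F = -8*x*z**2 + 4*y**2 + 11*y*z + 5*exp(x + z) - 5*exp(y + z) + 3*cos(y) - 4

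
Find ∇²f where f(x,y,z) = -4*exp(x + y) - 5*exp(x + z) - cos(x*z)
x**2*cos(x*z) + z**2*cos(x*z) - 8*exp(x + y) - 10*exp(x + z)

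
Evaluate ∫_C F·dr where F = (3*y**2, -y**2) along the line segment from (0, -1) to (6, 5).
84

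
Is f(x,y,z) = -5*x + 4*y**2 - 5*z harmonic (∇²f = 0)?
No, ∇²f = 8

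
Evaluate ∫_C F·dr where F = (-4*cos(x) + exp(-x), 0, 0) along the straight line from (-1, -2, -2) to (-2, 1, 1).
-exp(2) - 4*sin(1) + E + 4*sin(2)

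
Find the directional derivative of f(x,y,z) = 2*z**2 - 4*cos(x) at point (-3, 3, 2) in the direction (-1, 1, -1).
4*sqrt(3)*(-2 + sin(3))/3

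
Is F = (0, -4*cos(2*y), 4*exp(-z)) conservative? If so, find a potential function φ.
Yes, F is conservative. φ = -2*sin(2*y) - 4*exp(-z)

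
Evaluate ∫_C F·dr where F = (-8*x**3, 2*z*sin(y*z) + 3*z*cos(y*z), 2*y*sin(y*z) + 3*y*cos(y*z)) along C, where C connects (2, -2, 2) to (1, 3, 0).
3*sin(4) + 2*cos(4) + 28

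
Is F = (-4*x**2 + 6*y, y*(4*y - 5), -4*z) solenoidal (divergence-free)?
No, ∇·F = -8*x + 8*y - 9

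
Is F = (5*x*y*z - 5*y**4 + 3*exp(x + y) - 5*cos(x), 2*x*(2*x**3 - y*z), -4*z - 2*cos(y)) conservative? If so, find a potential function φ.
No, ∇×F = (2*x*y + 2*sin(y), 5*x*y, 16*x**3 - 5*x*z + 20*y**3 - 2*y*z - 3*exp(x + y)) ≠ 0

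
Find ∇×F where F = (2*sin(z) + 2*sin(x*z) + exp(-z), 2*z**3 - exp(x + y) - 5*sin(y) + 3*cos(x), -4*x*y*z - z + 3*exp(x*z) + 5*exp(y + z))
(-4*x*z - 6*z**2 + 5*exp(y + z), 2*x*cos(x*z) + 4*y*z - 3*z*exp(x*z) + 2*cos(z) - exp(-z), -exp(x + y) - 3*sin(x))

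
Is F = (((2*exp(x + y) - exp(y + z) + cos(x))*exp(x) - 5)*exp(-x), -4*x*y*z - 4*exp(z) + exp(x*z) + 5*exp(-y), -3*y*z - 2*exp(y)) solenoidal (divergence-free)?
No, ∇·F = -4*x*z - 3*y + 2*exp(x + y) - sin(x) - 5*exp(-y) + 5*exp(-x)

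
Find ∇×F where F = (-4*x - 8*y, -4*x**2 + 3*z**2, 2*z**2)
(-6*z, 0, 8 - 8*x)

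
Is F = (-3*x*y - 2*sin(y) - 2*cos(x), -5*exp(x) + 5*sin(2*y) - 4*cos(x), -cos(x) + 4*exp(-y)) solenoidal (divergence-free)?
No, ∇·F = -3*y + 2*sin(x) + 10*cos(2*y)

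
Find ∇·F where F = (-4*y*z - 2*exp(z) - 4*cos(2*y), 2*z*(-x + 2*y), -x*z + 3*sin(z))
-x + 4*z + 3*cos(z)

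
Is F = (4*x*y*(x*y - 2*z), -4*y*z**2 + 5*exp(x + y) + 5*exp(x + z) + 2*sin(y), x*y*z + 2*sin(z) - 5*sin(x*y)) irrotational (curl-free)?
No, ∇×F = (x*z - 5*x*cos(x*y) + 8*y*z - 5*exp(x + z), y*(-8*x - z + 5*cos(x*y)), -8*x**2*y + 8*x*z + 5*exp(x + y) + 5*exp(x + z))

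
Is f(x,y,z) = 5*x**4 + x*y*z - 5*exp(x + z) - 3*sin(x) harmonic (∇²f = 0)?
No, ∇²f = 60*x**2 - 10*exp(x + z) + 3*sin(x)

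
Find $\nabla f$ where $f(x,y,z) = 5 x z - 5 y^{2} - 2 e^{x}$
(5*z - 2*exp(x), -10*y, 5*x)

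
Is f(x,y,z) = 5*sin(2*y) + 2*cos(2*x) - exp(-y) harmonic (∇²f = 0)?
No, ∇²f = -20*sin(2*y) - 8*cos(2*x) - exp(-y)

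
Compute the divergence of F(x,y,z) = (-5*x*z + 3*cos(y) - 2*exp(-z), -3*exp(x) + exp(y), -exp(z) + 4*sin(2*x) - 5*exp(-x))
-5*z + exp(y) - exp(z)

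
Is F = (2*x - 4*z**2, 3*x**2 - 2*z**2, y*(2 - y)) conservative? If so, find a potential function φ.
No, ∇×F = (-2*y + 4*z + 2, -8*z, 6*x) ≠ 0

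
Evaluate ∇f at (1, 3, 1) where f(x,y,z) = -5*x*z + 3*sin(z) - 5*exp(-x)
(-5 + 5*exp(-1), 0, -5 + 3*cos(1))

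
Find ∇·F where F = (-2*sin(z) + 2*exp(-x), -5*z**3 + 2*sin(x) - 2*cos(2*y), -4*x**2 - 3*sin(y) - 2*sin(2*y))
4*sin(2*y) - 2*exp(-x)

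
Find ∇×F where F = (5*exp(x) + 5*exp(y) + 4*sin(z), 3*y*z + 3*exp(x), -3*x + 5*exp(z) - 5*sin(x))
(-3*y, 5*cos(x) + 4*cos(z) + 3, 3*exp(x) - 5*exp(y))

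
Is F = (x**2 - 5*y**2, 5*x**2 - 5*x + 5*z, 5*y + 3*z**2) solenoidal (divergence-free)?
No, ∇·F = 2*x + 6*z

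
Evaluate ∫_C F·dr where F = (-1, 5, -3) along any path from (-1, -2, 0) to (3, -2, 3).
-13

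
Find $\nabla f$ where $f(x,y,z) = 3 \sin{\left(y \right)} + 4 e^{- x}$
(-4*exp(-x), 3*cos(y), 0)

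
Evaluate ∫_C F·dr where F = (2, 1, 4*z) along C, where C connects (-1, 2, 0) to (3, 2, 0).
8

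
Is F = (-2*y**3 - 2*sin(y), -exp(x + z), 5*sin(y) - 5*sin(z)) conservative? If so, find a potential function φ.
No, ∇×F = (exp(x + z) + 5*cos(y), 0, 6*y**2 - exp(x + z) + 2*cos(y)) ≠ 0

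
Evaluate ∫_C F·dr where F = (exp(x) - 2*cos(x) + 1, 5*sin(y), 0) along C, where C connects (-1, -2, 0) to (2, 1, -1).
-5*cos(1) + 5*cos(2) - 2*sin(2) - 2*sin(1) - exp(-1) + 3 + exp(2)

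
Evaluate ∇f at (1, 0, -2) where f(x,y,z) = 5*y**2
(0, 0, 0)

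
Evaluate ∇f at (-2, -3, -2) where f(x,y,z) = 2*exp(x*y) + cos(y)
(-6*exp(6), -4*exp(6) + sin(3), 0)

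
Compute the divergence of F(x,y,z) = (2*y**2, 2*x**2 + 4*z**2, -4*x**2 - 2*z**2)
-4*z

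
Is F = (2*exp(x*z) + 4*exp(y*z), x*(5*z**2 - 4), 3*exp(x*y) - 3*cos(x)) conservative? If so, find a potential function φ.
No, ∇×F = (x*(-10*z + 3*exp(x*y)), 2*x*exp(x*z) - 3*y*exp(x*y) + 4*y*exp(y*z) - 3*sin(x), 5*z**2 - 4*z*exp(y*z) - 4) ≠ 0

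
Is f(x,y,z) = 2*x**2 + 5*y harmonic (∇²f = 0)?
No, ∇²f = 4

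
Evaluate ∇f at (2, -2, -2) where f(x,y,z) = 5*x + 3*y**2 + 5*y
(5, -7, 0)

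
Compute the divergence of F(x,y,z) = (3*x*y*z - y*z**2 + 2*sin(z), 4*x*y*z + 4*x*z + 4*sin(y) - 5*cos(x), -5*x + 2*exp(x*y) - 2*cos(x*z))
4*x*z + 2*x*sin(x*z) + 3*y*z + 4*cos(y)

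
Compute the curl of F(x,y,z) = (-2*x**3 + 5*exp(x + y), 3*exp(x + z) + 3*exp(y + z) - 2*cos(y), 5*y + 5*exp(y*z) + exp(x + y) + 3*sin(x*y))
(3*x*cos(x*y) + 5*z*exp(y*z) + exp(x + y) - 3*exp(x + z) - 3*exp(y + z) + 5, -3*y*cos(x*y) - exp(x + y), -5*exp(x + y) + 3*exp(x + z))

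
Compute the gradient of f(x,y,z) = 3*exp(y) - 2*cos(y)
(0, 3*exp(y) + 2*sin(y), 0)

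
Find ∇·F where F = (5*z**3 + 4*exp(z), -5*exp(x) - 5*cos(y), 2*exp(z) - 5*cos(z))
2*exp(z) + 5*sin(y) + 5*sin(z)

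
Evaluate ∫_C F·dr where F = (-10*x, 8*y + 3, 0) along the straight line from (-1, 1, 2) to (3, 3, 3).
-2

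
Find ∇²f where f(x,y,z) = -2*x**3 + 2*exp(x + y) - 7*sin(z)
-12*x + 4*exp(x + y) + 7*sin(z)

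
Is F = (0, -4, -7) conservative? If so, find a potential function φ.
Yes, F is conservative. φ = -4*y - 7*z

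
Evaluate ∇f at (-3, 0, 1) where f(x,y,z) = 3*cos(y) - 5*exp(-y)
(0, 5, 0)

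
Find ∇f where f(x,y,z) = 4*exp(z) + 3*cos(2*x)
(-6*sin(2*x), 0, 4*exp(z))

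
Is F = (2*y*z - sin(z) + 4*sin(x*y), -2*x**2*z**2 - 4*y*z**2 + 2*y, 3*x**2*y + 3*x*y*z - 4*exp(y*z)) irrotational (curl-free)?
No, ∇×F = (4*x**2*z + 3*x**2 + 3*x*z + 8*y*z - 4*z*exp(y*z), -6*x*y - 3*y*z + 2*y - cos(z), -4*x*z**2 - 4*x*cos(x*y) - 2*z)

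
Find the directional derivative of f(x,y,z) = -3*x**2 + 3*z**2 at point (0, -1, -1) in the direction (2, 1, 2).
-4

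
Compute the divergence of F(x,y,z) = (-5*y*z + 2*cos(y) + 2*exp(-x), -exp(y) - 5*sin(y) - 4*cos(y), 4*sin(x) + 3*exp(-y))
-exp(y) + 4*sin(y) - 5*cos(y) - 2*exp(-x)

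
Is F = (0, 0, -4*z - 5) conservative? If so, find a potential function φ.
Yes, F is conservative. φ = z*(-2*z - 5)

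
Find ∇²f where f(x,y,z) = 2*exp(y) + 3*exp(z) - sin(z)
2*exp(y) + 3*exp(z) + sin(z)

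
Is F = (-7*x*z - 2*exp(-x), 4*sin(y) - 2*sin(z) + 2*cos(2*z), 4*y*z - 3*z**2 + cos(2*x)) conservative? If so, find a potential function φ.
No, ∇×F = (4*z + 4*sin(2*z) + 2*cos(z), -7*x + 2*sin(2*x), 0) ≠ 0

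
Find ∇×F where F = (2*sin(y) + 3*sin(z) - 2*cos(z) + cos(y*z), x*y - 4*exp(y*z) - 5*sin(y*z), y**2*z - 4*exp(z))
(y*(2*z + 4*exp(y*z) + 5*cos(y*z)), -y*sin(y*z) + 2*sin(z) + 3*cos(z), y + z*sin(y*z) - 2*cos(y))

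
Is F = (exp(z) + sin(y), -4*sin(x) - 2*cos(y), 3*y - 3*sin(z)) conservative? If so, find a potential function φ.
No, ∇×F = (3, exp(z), -4*cos(x) - cos(y)) ≠ 0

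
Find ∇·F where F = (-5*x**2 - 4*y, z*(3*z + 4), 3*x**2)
-10*x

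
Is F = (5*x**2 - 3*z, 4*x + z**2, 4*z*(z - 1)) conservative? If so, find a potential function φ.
No, ∇×F = (-2*z, -3, 4) ≠ 0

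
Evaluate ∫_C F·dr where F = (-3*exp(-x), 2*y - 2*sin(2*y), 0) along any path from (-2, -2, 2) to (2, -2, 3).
-6*sinh(2)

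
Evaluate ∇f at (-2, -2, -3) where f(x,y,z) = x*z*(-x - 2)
(-6, 0, 0)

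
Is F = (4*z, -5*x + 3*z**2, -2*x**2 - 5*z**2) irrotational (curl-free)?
No, ∇×F = (-6*z, 4*x + 4, -5)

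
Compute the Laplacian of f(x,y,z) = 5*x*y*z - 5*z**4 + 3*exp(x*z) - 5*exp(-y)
3*x**2*exp(x*z) + 3*z**2*exp(x*z) - 60*z**2 - 5*exp(-y)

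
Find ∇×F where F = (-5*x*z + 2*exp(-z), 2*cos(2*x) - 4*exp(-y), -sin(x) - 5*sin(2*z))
(0, -5*x + cos(x) - 2*exp(-z), -4*sin(2*x))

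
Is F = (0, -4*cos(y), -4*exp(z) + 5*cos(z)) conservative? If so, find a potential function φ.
Yes, F is conservative. φ = -4*exp(z) - 4*sin(y) + 5*sin(z)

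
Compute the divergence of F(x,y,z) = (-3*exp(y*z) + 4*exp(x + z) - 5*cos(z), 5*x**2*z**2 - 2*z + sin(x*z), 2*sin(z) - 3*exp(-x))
4*exp(x + z) + 2*cos(z)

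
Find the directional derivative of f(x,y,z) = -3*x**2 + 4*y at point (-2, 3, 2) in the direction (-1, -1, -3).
-16*sqrt(11)/11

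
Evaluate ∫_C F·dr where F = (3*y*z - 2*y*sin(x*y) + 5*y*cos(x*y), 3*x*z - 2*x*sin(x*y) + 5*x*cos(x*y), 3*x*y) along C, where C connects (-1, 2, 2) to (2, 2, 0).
5*sin(4) + 2*cos(4) - 2*cos(2) + 5*sin(2) + 12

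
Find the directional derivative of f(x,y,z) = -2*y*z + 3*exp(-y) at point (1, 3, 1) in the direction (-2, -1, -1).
sqrt(6)*(3 + 8*exp(3))*exp(-3)/6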